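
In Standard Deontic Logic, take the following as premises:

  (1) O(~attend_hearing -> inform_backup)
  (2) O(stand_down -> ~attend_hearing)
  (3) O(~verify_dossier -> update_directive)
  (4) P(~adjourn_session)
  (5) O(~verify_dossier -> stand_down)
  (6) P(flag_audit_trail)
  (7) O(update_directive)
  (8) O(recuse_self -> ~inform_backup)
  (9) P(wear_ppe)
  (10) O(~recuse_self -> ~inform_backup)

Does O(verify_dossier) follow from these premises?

Yes

Premises 8 and 10 are O(recuse_self -> ~inform_backup) and O(~recuse_self -> ~inform_backup); every ideal world satisfies recuse_self or ~recuse_self, so in either case ~inform_backup holds — hence O(~inform_backup).
Premise 1, O(~attend_hearing -> inform_backup), contraposes to O(~inform_backup -> attend_hearing); with O(~inform_backup) we get O(attend_hearing).
Premise 2 is O(stand_down -> ~attend_hearing); contrapositively O(attend_hearing -> ~stand_down). Since O(attend_hearing) holds, K gives O(~stand_down).
Premise 5 is O(~verify_dossier -> stand_down); contrapositively O(~stand_down -> verify_dossier). Since O(~stand_down) holds, K gives O(verify_dossier).
Premises 3, 4, 6, 7, 9 do not contribute to this derivation.
So O(verify_dossier) follows.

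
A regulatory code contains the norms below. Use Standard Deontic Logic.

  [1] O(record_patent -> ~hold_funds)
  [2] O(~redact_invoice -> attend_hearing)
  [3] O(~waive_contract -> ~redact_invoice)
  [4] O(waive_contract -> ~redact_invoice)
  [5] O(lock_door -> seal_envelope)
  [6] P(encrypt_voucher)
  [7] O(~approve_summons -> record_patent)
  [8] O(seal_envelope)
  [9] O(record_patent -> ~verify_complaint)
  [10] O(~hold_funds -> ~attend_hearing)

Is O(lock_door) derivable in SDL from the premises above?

Premise 5 is O(lock_door -> seal_envelope); even if O(seal_envelope) held, inferring O(lock_door) would be affirming the consequent — invalid.
No other premise forces O(lock_door). An ideal world satisfying every premise can still have lock_door false, so O(lock_door) is not derivable.

No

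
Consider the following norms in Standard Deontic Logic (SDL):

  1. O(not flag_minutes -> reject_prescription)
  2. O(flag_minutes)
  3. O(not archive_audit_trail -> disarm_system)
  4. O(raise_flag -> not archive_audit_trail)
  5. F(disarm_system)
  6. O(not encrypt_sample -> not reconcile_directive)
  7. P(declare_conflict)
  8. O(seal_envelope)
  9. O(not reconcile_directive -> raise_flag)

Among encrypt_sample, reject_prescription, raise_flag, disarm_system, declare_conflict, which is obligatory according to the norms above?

Premise 5, F(disarm_system), is equivalent to O(not disarm_system).
Premise 3, O(not archive_audit_trail -> disarm_system), contraposes to O(not disarm_system -> archive_audit_trail); with O(not disarm_system) we get O(archive_audit_trail).
Premise 4 is O(raise_flag -> not archive_audit_trail); contrapositively O(archive_audit_trail -> not raise_flag). Since O(archive_audit_trail) holds, K gives O(not raise_flag).
Premise 9, O(not reconcile_directive -> raise_flag), contraposes to O(not raise_flag -> reconcile_directive); with O(not raise_flag) we get O(reconcile_directive).
Premise 6, O(not encrypt_sample -> not reconcile_directive), contraposes to O(reconcile_directive -> encrypt_sample); with O(reconcile_directive) we get O(encrypt_sample).
So O(encrypt_sample) holds — encrypt_sample is obligatory. None of the other listed options is made obligatory by any chain of premises.

encrypt_sample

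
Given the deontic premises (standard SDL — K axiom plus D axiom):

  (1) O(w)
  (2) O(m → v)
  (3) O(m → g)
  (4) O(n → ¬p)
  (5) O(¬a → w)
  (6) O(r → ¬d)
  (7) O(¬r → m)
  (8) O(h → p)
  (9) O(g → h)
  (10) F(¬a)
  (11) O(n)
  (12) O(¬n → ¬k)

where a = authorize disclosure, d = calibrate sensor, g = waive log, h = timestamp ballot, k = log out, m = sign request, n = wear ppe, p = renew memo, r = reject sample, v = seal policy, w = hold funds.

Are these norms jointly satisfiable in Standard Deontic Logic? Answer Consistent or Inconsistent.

Premise 5 is O(¬a → w); even if O(w) held, inferring O(¬a) would be affirming the consequent — invalid.
So O(¬a) is not derivable, and the apparent clash with O(a) does not arise.
A world satisfying every obligation exists (e.g. a=true, d=false, g=false, h=false, k=false, m=false, n=true, p=false, r=true, v=false, w=true); no atom is both obligatory and forbidden, so the set is consistent.

Consistent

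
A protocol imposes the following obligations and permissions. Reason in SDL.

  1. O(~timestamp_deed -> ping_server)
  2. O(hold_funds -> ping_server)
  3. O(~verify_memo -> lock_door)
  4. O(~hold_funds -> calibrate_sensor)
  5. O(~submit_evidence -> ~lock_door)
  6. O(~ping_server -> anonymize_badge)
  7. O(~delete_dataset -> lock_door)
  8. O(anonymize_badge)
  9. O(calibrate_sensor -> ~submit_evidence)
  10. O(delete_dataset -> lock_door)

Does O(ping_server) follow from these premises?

Yes

Premises 10 and 7 cover both cases: O(delete_dataset -> lock_door) and O(~delete_dataset -> lock_door). Since delete_dataset ∨ ~delete_dataset is a tautology, O(lock_door) follows.
Premise 5, O(~submit_evidence -> ~lock_door), contraposes to O(lock_door -> submit_evidence); with O(lock_door) we get O(submit_evidence).
Premise 9 is O(calibrate_sensor -> ~submit_evidence); contrapositively O(submit_evidence -> ~calibrate_sensor). Since O(submit_evidence) holds, K gives O(~calibrate_sensor).
Premise 4 is O(~hold_funds -> calibrate_sensor); contrapositively O(~calibrate_sensor -> hold_funds). Since O(~calibrate_sensor) holds, K gives O(hold_funds).
With premise 2, O(hold_funds -> ping_server), the K-axiom yields O(ping_server).
Premises 1, 3, 6, 8 do not contribute to this derivation.
So O(ping_server) follows.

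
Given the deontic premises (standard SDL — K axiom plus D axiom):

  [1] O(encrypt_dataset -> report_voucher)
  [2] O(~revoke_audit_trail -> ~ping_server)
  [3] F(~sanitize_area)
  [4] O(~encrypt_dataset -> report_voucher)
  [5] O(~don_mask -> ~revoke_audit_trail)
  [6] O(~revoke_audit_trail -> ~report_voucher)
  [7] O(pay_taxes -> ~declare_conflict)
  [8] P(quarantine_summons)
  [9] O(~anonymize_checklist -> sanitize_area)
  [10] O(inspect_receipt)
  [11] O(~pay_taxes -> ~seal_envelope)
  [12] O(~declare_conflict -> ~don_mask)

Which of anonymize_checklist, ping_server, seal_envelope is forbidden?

Premises 1 and 4 are O(encrypt_dataset -> report_voucher) and O(~encrypt_dataset -> report_voucher); every ideal world satisfies encrypt_dataset or ~encrypt_dataset, so in either case report_voucher holds — hence O(report_voucher).
Premise 6, O(~revoke_audit_trail -> ~report_voucher), contraposes to O(report_voucher -> revoke_audit_trail); with O(report_voucher) we get O(revoke_audit_trail).
The contrapositive of premise 5 (O(~don_mask -> ~revoke_audit_trail)) is O(revoke_audit_trail -> don_mask), and O(revoke_audit_trail) is already established, so O(don_mask).
The contrapositive of premise 12 (O(~declare_conflict -> ~don_mask)) is O(don_mask -> declare_conflict), and O(don_mask) is already established, so O(declare_conflict).
Premise 7, O(pay_taxes -> ~declare_conflict), contraposes to O(declare_conflict -> ~pay_taxes); with O(declare_conflict) we get O(~pay_taxes).
Premise 11 is O(~pay_taxes -> ~seal_envelope); since O(~pay_taxes), deontic closure gives O(~seal_envelope).
So O(~seal_envelope) holds, i.e. seal_envelope is forbidden. None of the other listed options is forbidden under the premises.

seal_envelope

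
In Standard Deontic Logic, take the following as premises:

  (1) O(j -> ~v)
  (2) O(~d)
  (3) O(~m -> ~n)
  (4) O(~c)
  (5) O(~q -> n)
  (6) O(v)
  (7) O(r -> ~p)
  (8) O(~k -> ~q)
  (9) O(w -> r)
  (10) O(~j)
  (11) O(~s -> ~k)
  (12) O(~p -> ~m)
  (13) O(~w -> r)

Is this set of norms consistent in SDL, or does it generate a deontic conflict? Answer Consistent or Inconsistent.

Premise 1 is O(j -> ~v), but O(j) is not derivable from the premises, so it does not yield O(~v).
So O(~v) is not derivable, and the apparent clash with O(v) does not arise.
A world satisfying every obligation exists (e.g. c=false, d=false, j=false, k=true, m=false, n=false, p=false, q=true, r=true, s=true, v=true, w=false); no atom is both obligatory and forbidden, so the set is consistent.

Consistent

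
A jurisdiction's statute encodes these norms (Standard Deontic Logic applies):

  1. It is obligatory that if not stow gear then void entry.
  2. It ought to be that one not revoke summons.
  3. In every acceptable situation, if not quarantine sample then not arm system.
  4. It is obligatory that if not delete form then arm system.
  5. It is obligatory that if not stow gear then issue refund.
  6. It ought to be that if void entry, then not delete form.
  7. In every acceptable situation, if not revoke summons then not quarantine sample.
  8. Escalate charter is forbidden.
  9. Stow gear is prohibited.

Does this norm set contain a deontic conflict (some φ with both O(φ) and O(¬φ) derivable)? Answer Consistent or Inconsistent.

Premise 2 gives O(¬revoke_summons).
Applying K to premise 7 (O(¬revoke_summons → ¬quarantine_sample)) and O(¬revoke_summons) yields O(¬quarantine_sample).
Premise 3 is O(¬quarantine_sample → ¬arm_system); since O(¬quarantine_sample), deontic closure gives O(¬arm_system).
Premise 4 is O(¬delete_form → arm_system); contrapositively O(¬arm_system → delete_form). Since O(¬arm_system) holds, K gives O(delete_form).
Premise 6 is O(void_entry → ¬delete_form); contrapositively O(delete_form → ¬void_entry). Since O(delete_form) holds, K gives O(¬void_entry).
The contrapositive of premise 1 (O(¬stow_gear → void_entry)) is O(¬void_entry → stow_gear), and O(¬void_entry) is already established, so O(stow_gear).
However, F(stow_gear) at premise 9 amounts to O(¬stow_gear).
We now have both O(stow_gear) and O(¬stow_gear) — stow_gear is simultaneously obligatory and forbidden, violating the D-axiom.

Inconsistent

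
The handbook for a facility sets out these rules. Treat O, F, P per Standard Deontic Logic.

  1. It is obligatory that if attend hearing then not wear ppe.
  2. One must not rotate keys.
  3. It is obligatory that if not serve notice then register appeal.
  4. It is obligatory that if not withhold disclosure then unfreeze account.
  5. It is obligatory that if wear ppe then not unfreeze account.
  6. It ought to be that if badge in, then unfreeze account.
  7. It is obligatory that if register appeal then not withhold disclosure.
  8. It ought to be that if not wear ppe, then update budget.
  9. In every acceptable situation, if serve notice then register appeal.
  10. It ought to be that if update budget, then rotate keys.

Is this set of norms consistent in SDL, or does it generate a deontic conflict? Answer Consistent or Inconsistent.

Premises 3 and 9 are O(¬serve_notice → register_appeal) and O(serve_notice → register_appeal); every ideal world satisfies ¬serve_notice or serve_notice, so in either case register_appeal holds — hence O(register_appeal).
From O(register_appeal) and premise 7, O(register_appeal → ¬withhold_disclosure), we obtain O(¬withhold_disclosure).
Applying K to premise 4 (O(¬withhold_disclosure → unfreeze_account)) and O(¬withhold_disclosure) yields O(unfreeze_account).
Premise 5 is O(wear_ppe → ¬unfreeze_account); contrapositively O(unfreeze_account → ¬wear_ppe). Since O(unfreeze_account) holds, K gives O(¬wear_ppe).
Premise 8 is O(¬wear_ppe → update_budget); since O(¬wear_ppe), deontic closure gives O(update_budget).
From O(update_budget) and premise 10, O(update_budget → rotate_keys), we obtain O(rotate_keys).
However, F(rotate_keys) at premise 2 amounts to O(¬rotate_keys).
We now have both O(rotate_keys) and O(¬rotate_keys) — rotate_keys is simultaneously obligatory and forbidden, violating the D-axiom.

Inconsistent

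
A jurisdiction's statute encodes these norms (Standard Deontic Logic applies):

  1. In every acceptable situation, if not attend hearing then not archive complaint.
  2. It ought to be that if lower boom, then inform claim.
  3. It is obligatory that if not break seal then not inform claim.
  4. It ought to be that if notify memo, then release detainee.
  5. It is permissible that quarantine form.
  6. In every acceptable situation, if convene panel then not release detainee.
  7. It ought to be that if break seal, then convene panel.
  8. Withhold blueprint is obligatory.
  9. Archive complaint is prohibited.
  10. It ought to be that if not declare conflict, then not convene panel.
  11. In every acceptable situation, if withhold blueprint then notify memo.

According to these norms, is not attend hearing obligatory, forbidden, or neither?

Neither

Premise 1 is O(¬attend_hearing → ¬archive_complaint); even if O(¬archive_complaint) held, inferring O(¬attend_hearing) would be affirming the consequent — invalid.
No premise or chain of K-axiom applications forces O(¬attend_hearing), and none forces O(attend_hearing). So ¬attend_hearing is neither obligatory nor forbidden under these norms.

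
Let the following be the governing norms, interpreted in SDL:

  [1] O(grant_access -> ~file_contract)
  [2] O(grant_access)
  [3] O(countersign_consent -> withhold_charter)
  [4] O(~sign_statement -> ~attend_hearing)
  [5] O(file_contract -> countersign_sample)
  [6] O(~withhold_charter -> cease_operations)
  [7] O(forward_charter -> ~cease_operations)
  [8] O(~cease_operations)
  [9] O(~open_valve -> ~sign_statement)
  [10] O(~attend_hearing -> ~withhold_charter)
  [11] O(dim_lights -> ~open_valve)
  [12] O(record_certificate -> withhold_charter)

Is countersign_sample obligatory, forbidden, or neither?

Neither

Premise 5 is O(file_contract -> countersign_sample), but O(file_contract) is not derivable from the premises, so it does not yield O(countersign_sample).
No premise or chain of K-axiom applications forces O(countersign_sample), and none forces O(~countersign_sample). So countersign_sample is neither obligatory nor forbidden under these norms.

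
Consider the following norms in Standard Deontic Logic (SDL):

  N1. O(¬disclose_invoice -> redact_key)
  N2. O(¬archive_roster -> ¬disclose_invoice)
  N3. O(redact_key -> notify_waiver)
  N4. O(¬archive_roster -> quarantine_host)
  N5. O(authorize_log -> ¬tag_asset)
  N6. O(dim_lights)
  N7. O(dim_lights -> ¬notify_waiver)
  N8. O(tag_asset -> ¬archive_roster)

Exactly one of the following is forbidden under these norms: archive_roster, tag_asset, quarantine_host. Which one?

tag_asset

From premise 6 we have O(dim_lights).
Premise 7 is O(dim_lights -> ¬notify_waiver); since O(dim_lights), deontic closure gives O(¬notify_waiver).
The contrapositive of premise 3 (O(redact_key -> notify_waiver)) is O(¬notify_waiver -> ¬redact_key), and O(¬notify_waiver) is already established, so O(¬redact_key).
Premise 1 is O(¬disclose_invoice -> redact_key); contrapositively O(¬redact_key -> disclose_invoice). Since O(¬redact_key) holds, K gives O(disclose_invoice).
The contrapositive of premise 2 (O(¬archive_roster -> ¬disclose_invoice)) is O(disclose_invoice -> archive_roster), and O(disclose_invoice) is already established, so O(archive_roster).
Premise 8, O(tag_asset -> ¬archive_roster), contraposes to O(archive_roster -> ¬tag_asset); with O(archive_roster) we get O(¬tag_asset).
So O(¬tag_asset) holds, i.e. tag_asset is forbidden. None of the other listed options is forbidden under the premises.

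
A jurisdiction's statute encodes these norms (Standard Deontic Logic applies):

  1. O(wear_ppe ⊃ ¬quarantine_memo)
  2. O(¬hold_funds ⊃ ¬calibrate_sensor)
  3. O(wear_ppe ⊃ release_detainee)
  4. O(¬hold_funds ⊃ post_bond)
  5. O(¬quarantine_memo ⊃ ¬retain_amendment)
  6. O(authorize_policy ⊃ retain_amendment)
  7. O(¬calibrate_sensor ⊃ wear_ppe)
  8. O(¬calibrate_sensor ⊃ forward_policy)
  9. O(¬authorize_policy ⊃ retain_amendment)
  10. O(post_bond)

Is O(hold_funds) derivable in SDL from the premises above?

Yes

Premises 6 and 9 are O(authorize_policy ⊃ retain_amendment) and O(¬authorize_policy ⊃ retain_amendment); every ideal world satisfies authorize_policy or ¬authorize_policy, so in either case retain_amendment holds — hence O(retain_amendment).
The contrapositive of premise 5 (O(¬quarantine_memo ⊃ ¬retain_amendment)) is O(retain_amendment ⊃ quarantine_memo), and O(retain_amendment) is already established, so O(quarantine_memo).
Premise 1 is O(wear_ppe ⊃ ¬quarantine_memo); contrapositively O(quarantine_memo ⊃ ¬wear_ppe). Since O(quarantine_memo) holds, K gives O(¬wear_ppe).
The contrapositive of premise 7 (O(¬calibrate_sensor ⊃ wear_ppe)) is O(¬wear_ppe ⊃ calibrate_sensor), and O(¬wear_ppe) is already established, so O(calibrate_sensor).
The contrapositive of premise 2 (O(¬hold_funds ⊃ ¬calibrate_sensor)) is O(calibrate_sensor ⊃ hold_funds), and O(calibrate_sensor) is already established, so O(hold_funds).
Premises 3, 4, 8, 10 do not contribute to this derivation.
So O(hold_funds) follows.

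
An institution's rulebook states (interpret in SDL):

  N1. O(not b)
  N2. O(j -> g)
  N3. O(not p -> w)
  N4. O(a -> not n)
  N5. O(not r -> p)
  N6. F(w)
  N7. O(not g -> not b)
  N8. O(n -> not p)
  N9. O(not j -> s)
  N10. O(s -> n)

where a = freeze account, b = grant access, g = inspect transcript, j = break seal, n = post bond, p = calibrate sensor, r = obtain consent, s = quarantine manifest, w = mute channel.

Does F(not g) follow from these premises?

Yes

F(w) at premise 6 means O(not w).
Premise 3, O(not p -> w), contraposes to O(not w -> p); with O(not w) we get O(p).
Premise 8, O(n -> not p), contraposes to O(p -> not n); with O(p) we get O(not n).
Premise 10 is O(s -> n); contrapositively O(not n -> not s). Since O(not n) holds, K gives O(not s).
Premise 9, O(not j -> s), contraposes to O(not s -> j); with O(not s) we get O(j).
Applying K to premise 2 (O(j -> g)) and O(j) yields O(g).
Premises 1, 4, 5, 7 do not contribute to this derivation.
So O(g) holds, i.e. F(not g). The claim follows.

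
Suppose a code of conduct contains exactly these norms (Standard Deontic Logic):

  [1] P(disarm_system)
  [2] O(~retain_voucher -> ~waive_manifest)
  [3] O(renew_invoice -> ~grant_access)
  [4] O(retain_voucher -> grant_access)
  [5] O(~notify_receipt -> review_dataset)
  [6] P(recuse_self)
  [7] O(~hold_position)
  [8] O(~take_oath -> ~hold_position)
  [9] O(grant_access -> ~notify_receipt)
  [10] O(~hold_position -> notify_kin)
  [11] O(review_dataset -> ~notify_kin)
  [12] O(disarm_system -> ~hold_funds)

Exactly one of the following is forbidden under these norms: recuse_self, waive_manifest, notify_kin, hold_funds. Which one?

waive_manifest

From premise 7 we have O(~hold_position).
Applying K to premise 10 (O(~hold_position -> notify_kin)) and O(~hold_position) yields O(notify_kin).
Premise 11 is O(review_dataset -> ~notify_kin); contrapositively O(notify_kin -> ~review_dataset). Since O(notify_kin) holds, K gives O(~review_dataset).
Premise 5 is O(~notify_receipt -> review_dataset); contrapositively O(~review_dataset -> notify_receipt). Since O(~review_dataset) holds, K gives O(notify_receipt).
The contrapositive of premise 9 (O(grant_access -> ~notify_receipt)) is O(notify_receipt -> ~grant_access), and O(notify_receipt) is already established, so O(~grant_access).
Premise 4 is O(retain_voucher -> grant_access); contrapositively O(~grant_access -> ~retain_voucher). Since O(~grant_access) holds, K gives O(~retain_voucher).
With premise 2, O(~retain_voucher -> ~waive_manifest), the K-axiom yields O(~waive_manifest).
So O(~waive_manifest) holds, i.e. waive_manifest is forbidden. None of the other listed options is forbidden under the premises.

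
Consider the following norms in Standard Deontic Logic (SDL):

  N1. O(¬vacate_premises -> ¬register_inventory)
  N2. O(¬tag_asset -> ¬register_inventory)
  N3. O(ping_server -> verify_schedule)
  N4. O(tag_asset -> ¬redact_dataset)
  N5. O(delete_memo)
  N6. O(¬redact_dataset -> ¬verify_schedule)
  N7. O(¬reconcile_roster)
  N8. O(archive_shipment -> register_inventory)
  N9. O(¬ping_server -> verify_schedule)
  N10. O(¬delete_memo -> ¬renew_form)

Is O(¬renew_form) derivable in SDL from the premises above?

No

Premise 10 is O(¬delete_memo -> ¬renew_form), but O(¬delete_memo) is not derivable from the premises, so it does not yield O(¬renew_form).
No other premise forces O(¬renew_form). An ideal world satisfying every premise can still have ¬renew_form false, so O(¬renew_form) is not derivable.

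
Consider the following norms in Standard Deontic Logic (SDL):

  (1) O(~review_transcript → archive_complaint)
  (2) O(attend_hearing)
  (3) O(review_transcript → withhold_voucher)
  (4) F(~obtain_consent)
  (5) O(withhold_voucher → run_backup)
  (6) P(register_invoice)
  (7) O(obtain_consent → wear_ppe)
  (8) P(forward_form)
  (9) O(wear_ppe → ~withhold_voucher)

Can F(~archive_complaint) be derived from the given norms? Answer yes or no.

F(~obtain_consent) at premise 4 means O(obtain_consent).
From O(obtain_consent) and premise 7, O(obtain_consent → wear_ppe), we obtain O(wear_ppe).
Applying K to premise 9 (O(wear_ppe → ~withhold_voucher)) and O(wear_ppe) yields O(~withhold_voucher).
Premise 3, O(review_transcript → withhold_voucher), contraposes to O(~withhold_voucher → ~review_transcript); with O(~withhold_voucher) we get O(~review_transcript).
Premise 1 is O(~review_transcript → archive_complaint); since O(~review_transcript), deontic closure gives O(archive_complaint).
Premises 2, 5, 6, 8 do not contribute to this derivation.
So O(archive_complaint) holds, i.e. F(~archive_complaint). The claim follows.

Yes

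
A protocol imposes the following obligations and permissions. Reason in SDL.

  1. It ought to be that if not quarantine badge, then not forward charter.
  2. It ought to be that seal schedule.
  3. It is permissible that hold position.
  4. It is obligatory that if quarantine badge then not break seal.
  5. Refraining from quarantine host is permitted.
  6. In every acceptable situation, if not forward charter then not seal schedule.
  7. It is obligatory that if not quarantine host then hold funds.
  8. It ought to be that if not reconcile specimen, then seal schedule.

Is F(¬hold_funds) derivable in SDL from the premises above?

No

Premise 7 is O(¬quarantine_host → hold_funds), but O(¬quarantine_host) is not derivable from the premises (the permission P(¬quarantine_host) asserts only ¬O(quarantine_host), not O(¬quarantine_host)), so it does not yield O(hold_funds).
No other premise forces O(hold_funds). An ideal world satisfying every premise can still have ¬hold_funds true, so F(¬hold_funds) is not derivable.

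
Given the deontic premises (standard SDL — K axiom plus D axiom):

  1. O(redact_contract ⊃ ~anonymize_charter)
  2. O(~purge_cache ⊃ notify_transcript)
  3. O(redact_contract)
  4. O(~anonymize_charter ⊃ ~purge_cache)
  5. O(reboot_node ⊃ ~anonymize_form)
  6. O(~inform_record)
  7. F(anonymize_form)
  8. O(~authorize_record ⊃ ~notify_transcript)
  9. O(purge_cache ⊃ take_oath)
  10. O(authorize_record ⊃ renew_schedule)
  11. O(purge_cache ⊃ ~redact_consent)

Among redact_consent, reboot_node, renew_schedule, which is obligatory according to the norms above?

Premise 3 gives O(redact_contract).
Applying K to premise 1 (O(redact_contract ⊃ ~anonymize_charter)) and O(redact_contract) yields O(~anonymize_charter).
Premise 4 is O(~anonymize_charter ⊃ ~purge_cache); since O(~anonymize_charter), deontic closure gives O(~purge_cache).
Premise 2 is O(~purge_cache ⊃ notify_transcript); since O(~purge_cache), deontic closure gives O(notify_transcript).
Premise 8, O(~authorize_record ⊃ ~notify_transcript), contraposes to O(notify_transcript ⊃ authorize_record); with O(notify_transcript) we get O(authorize_record).
Applying K to premise 10 (O(authorize_record ⊃ renew_schedule)) and O(authorize_record) yields O(renew_schedule).
So O(renew_schedule) holds — renew_schedule is obligatory. None of the other listed options is made obligatory by any chain of premises.

renew_schedule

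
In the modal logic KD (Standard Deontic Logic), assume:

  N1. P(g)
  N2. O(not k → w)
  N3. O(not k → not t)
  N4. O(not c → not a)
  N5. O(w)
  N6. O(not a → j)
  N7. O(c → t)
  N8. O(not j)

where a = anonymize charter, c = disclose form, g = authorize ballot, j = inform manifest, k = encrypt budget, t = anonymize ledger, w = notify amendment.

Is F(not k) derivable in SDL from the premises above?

Premise 8 states O(not j) outright.
The contrapositive of premise 6 (O(not a → j)) is O(not j → a), and O(not j) is already established, so O(a).
Premise 4 is O(not c → not a); contrapositively O(a → c). Since O(a) holds, K gives O(c).
With premise 7, O(c → t), the K-axiom yields O(t).
The contrapositive of premise 3 (O(not k → not t)) is O(t → k), and O(t) is already established, so O(k).
Premises 1, 2, 5 do not contribute to this derivation.
So O(k) holds, i.e. F(not k). The claim follows.

Yes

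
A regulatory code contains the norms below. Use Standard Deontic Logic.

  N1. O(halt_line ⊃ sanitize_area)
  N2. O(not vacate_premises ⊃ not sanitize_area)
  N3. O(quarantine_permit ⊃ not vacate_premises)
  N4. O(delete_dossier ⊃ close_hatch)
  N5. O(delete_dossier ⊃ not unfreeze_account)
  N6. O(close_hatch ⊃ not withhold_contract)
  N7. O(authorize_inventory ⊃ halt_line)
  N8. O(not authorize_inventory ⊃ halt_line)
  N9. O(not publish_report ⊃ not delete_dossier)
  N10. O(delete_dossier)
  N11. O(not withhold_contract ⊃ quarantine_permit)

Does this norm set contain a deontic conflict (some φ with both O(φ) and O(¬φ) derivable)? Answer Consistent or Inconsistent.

By case analysis on authorize_inventory: premise 7 gives O(authorize_inventory ⊃ halt_line) and premise 8 gives O(not authorize_inventory ⊃ halt_line), so O(halt_line) either way.
From O(halt_line) and premise 1, O(halt_line ⊃ sanitize_area), we obtain O(sanitize_area).
The contrapositive of premise 2 (O(not vacate_premises ⊃ not sanitize_area)) is O(sanitize_area ⊃ vacate_premises), and O(sanitize_area) is already established, so O(vacate_premises).
Premise 3, O(quarantine_permit ⊃ not vacate_premises), contraposes to O(vacate_premises ⊃ not quarantine_permit); with O(vacate_premises) we get O(not quarantine_permit).
Premise 11 is O(not withhold_contract ⊃ quarantine_permit); contrapositively O(not quarantine_permit ⊃ withhold_contract). Since O(not quarantine_permit) holds, K gives O(withhold_contract).
The contrapositive of premise 6 (O(close_hatch ⊃ not withhold_contract)) is O(withhold_contract ⊃ not close_hatch), and O(withhold_contract) is already established, so O(not close_hatch).
The contrapositive of premise 4 (O(delete_dossier ⊃ close_hatch)) is O(not close_hatch ⊃ not delete_dossier), and O(not close_hatch) is already established, so O(not delete_dossier).
Yet premise 10 states O(delete_dossier).
We now have both O(not delete_dossier) and O(delete_dossier) — delete_dossier is simultaneously obligatory and forbidden, violating the D-axiom.

Inconsistent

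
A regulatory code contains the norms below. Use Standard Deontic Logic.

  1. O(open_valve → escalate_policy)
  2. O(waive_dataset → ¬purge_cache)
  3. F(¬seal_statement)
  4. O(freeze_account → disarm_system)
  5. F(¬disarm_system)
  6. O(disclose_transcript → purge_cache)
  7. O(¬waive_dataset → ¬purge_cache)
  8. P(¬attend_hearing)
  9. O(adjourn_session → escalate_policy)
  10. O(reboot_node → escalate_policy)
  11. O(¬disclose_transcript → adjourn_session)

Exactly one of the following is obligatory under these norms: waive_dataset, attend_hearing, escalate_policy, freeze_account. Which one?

escalate_policy

Premises 7 and 2 cover both cases: O(¬waive_dataset → ¬purge_cache) and O(waive_dataset → ¬purge_cache). Since ¬waive_dataset ∨ waive_dataset is a tautology, O(¬purge_cache) follows.
Premise 6, O(disclose_transcript → purge_cache), contraposes to O(¬purge_cache → ¬disclose_transcript); with O(¬purge_cache) we get O(¬disclose_transcript).
Premise 11 is O(¬disclose_transcript → adjourn_session); since O(¬disclose_transcript), deontic closure gives O(adjourn_session).
Applying K to premise 9 (O(adjourn_session → escalate_policy)) and O(adjourn_session) yields O(escalate_policy).
So O(escalate_policy) holds — escalate_policy is obligatory. None of the other listed options is made obligatory by any chain of premises.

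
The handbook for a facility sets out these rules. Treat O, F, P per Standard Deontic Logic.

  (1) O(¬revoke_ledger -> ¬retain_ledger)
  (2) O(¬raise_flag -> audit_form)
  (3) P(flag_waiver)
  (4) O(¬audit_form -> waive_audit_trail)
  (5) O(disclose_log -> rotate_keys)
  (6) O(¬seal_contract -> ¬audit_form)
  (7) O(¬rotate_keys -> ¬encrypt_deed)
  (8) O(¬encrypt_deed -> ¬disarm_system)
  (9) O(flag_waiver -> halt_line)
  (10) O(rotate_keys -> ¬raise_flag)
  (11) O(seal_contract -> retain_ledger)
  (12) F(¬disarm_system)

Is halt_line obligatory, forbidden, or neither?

Neither

Premise 9 is O(flag_waiver -> halt_line), but O(flag_waiver) is not derivable from the premises (the permission P(flag_waiver) asserts only ¬O(¬flag_waiver), not O(flag_waiver)), so it does not yield O(halt_line).
No premise or chain of K-axiom applications forces O(halt_line), and none forces O(¬halt_line). So halt_line is neither obligatory nor forbidden under these norms.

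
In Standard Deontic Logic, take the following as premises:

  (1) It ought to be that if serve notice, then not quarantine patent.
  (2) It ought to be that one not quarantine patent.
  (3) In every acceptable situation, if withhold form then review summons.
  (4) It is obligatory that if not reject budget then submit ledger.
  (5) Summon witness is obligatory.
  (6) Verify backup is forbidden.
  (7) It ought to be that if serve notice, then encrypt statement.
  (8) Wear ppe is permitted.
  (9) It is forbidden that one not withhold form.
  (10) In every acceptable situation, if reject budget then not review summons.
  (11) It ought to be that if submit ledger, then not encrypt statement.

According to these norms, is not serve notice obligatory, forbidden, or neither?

Obligatory

F(¬withhold_form) at premise 9 means O(withhold_form).
Applying K to premise 3 (O(withhold_form → review_summons)) and O(withhold_form) yields O(review_summons).
The contrapositive of premise 10 (O(reject_budget → ¬review_summons)) is O(review_summons → ¬reject_budget), and O(review_summons) is already established, so O(¬reject_budget).
From O(¬reject_budget) and premise 4, O(¬reject_budget → submit_ledger), we obtain O(submit_ledger).
Premise 11 is O(submit_ledger → ¬encrypt_statement); since O(submit_ledger), deontic closure gives O(¬encrypt_statement).
Premise 7, O(serve_notice → encrypt_statement), contraposes to O(¬encrypt_statement → ¬serve_notice); with O(¬encrypt_statement) we get O(¬serve_notice).
Premises 1, 2, 5, 6, 8 do not contribute to this derivation.
Hence ¬serve_notice is obligatory.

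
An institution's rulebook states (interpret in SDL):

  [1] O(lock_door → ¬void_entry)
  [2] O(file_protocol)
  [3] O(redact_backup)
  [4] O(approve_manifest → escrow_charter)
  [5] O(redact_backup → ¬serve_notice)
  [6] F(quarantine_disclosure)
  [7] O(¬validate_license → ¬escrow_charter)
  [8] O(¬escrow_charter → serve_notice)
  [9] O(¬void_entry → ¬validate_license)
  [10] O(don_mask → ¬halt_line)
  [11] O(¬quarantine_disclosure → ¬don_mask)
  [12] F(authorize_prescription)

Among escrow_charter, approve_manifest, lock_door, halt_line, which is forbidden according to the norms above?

lock_door

From premise 3 we have O(redact_backup).
Applying K to premise 5 (O(redact_backup → ¬serve_notice)) and O(redact_backup) yields O(¬serve_notice).
Premise 8 is O(¬escrow_charter → serve_notice); contrapositively O(¬serve_notice → escrow_charter). Since O(¬serve_notice) holds, K gives O(escrow_charter).
Premise 7, O(¬validate_license → ¬escrow_charter), contraposes to O(escrow_charter → validate_license); with O(escrow_charter) we get O(validate_license).
Premise 9, O(¬void_entry → ¬validate_license), contraposes to O(validate_license → void_entry); with O(validate_license) we get O(void_entry).
Premise 1 is O(lock_door → ¬void_entry); contrapositively O(void_entry → ¬lock_door). Since O(void_entry) holds, K gives O(¬lock_door).
So O(¬lock_door) holds, i.e. lock_door is forbidden. None of the other listed options is forbidden under the premises.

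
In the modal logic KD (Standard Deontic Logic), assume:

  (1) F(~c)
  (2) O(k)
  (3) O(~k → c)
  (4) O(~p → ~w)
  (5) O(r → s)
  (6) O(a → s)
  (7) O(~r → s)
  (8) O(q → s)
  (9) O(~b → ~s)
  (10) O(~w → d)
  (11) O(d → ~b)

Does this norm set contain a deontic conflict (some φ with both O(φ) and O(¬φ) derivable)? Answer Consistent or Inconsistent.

Premise 3 is O(~k → c); even if O(c) held, inferring O(~k) would be affirming the consequent — invalid.
So O(~k) is not derivable, and the apparent clash with O(k) does not arise.
A world satisfying every obligation exists (e.g. a=false, b=true, c=true, d=false, k=true, p=true, q=false, r=false, s=true, w=true); no atom is both obligatory and forbidden, so the set is consistent.

Consistent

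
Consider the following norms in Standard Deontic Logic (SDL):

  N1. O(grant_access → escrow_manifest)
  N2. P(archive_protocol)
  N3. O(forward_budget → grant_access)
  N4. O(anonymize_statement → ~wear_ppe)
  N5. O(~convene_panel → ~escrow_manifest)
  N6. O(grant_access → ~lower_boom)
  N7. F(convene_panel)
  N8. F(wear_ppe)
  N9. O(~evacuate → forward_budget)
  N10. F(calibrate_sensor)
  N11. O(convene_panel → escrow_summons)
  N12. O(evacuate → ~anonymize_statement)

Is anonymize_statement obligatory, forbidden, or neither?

Forbidden

F(convene_panel) at premise 7 means O(~convene_panel).
From O(~convene_panel) and premise 5, O(~convene_panel → ~escrow_manifest), we obtain O(~escrow_manifest).
Premise 1 is O(grant_access → escrow_manifest); contrapositively O(~escrow_manifest → ~grant_access). Since O(~escrow_manifest) holds, K gives O(~grant_access).
Premise 3, O(forward_budget → grant_access), contraposes to O(~grant_access → ~forward_budget); with O(~grant_access) we get O(~forward_budget).
Premise 9, O(~evacuate → forward_budget), contraposes to O(~forward_budget → evacuate); with O(~forward_budget) we get O(evacuate).
With premise 12, O(evacuate → ~anonymize_statement), the K-axiom yields O(~anonymize_statement).
Premises 2, 4, 6, 8, 10, 11 do not contribute to this derivation.
Thus O(~anonymize_statement), which is F(anonymize_statement): anonymize_statement is forbidden.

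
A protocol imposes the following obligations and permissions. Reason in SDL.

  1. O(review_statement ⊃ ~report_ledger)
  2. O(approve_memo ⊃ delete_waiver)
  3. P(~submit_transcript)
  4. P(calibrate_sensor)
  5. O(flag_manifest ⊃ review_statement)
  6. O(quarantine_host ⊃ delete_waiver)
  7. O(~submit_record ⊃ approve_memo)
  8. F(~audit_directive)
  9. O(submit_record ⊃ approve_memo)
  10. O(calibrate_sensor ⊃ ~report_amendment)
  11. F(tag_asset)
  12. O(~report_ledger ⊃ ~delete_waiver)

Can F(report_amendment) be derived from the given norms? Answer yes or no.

No

Premise 10 is O(calibrate_sensor ⊃ ~report_amendment), but O(calibrate_sensor) is not derivable from the premises (the permission P(calibrate_sensor) asserts only ~O(~calibrate_sensor), not O(calibrate_sensor)), so it does not yield O(~report_amendment).
No other premise forces O(~report_amendment). An ideal world satisfying every premise can still have report_amendment true, so F(report_amendment) is not derivable.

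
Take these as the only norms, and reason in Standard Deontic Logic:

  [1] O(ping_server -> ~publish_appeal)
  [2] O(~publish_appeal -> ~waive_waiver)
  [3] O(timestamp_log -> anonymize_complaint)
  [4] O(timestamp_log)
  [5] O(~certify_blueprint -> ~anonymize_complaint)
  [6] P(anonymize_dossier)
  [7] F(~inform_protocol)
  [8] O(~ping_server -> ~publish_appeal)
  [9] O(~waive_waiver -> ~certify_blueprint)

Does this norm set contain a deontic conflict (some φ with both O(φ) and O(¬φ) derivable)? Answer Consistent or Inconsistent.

Inconsistent

Premises 1 and 8 are O(ping_server -> ~publish_appeal) and O(~ping_server -> ~publish_appeal); every ideal world satisfies ping_server or ~ping_server, so in either case ~publish_appeal holds — hence O(~publish_appeal).
Premise 2 is O(~publish_appeal -> ~waive_waiver); since O(~publish_appeal), deontic closure gives O(~waive_waiver).
Applying K to premise 9 (O(~waive_waiver -> ~certify_blueprint)) and O(~waive_waiver) yields O(~certify_blueprint).
From O(~certify_blueprint) and premise 5, O(~certify_blueprint -> ~anonymize_complaint), we obtain O(~anonymize_complaint).
The contrapositive of premise 3 (O(timestamp_log -> anonymize_complaint)) is O(~anonymize_complaint -> ~timestamp_log), and O(~anonymize_complaint) is already established, so O(~timestamp_log).
But premise 4 directly asserts O(timestamp_log).
We now have both O(~timestamp_log) and O(timestamp_log) — timestamp_log is simultaneously obligatory and forbidden, violating the D-axiom.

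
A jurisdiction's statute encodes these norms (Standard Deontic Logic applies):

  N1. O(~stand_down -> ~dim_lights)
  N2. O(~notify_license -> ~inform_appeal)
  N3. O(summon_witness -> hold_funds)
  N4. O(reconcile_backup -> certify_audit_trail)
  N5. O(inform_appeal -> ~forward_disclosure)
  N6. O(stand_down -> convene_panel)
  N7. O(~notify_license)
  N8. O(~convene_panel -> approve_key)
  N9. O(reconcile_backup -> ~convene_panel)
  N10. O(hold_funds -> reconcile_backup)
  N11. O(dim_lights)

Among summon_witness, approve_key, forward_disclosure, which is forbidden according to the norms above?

From premise 11 we have O(dim_lights).
Premise 1 is O(~stand_down -> ~dim_lights); contrapositively O(dim_lights -> stand_down). Since O(dim_lights) holds, K gives O(stand_down).
Applying K to premise 6 (O(stand_down -> convene_panel)) and O(stand_down) yields O(convene_panel).
Premise 9 is O(reconcile_backup -> ~convene_panel); contrapositively O(convene_panel -> ~reconcile_backup). Since O(convene_panel) holds, K gives O(~reconcile_backup).
Premise 10, O(hold_funds -> reconcile_backup), contraposes to O(~reconcile_backup -> ~hold_funds); with O(~reconcile_backup) we get O(~hold_funds).
The contrapositive of premise 3 (O(summon_witness -> hold_funds)) is O(~hold_funds -> ~summon_witness), and O(~hold_funds) is already established, so O(~summon_witness).
So O(~summon_witness) holds, i.e. summon_witness is forbidden. None of the other listed options is forbidden under the premises.

summon_witness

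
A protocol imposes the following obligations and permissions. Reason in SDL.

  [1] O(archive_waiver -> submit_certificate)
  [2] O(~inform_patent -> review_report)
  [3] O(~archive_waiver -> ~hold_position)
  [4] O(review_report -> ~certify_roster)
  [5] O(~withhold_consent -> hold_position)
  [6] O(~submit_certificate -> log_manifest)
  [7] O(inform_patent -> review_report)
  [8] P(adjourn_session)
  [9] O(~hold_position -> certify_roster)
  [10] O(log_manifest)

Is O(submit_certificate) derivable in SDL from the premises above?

By case analysis on ~inform_patent: premise 2 gives O(~inform_patent -> review_report) and premise 7 gives O(inform_patent -> review_report), so O(review_report) either way.
From O(review_report) and premise 4, O(review_report -> ~certify_roster), we obtain O(~certify_roster).
Premise 9, O(~hold_position -> certify_roster), contraposes to O(~certify_roster -> hold_position); with O(~certify_roster) we get O(hold_position).
The contrapositive of premise 3 (O(~archive_waiver -> ~hold_position)) is O(hold_position -> archive_waiver), and O(hold_position) is already established, so O(archive_waiver).
From O(archive_waiver) and premise 1, O(archive_waiver -> submit_certificate), we obtain O(submit_certificate).
Premises 5, 6, 8, 10 do not contribute to this derivation.
So O(submit_certificate) follows.

Yes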